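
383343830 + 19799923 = 403143753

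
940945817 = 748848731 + 192097086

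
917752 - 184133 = 733619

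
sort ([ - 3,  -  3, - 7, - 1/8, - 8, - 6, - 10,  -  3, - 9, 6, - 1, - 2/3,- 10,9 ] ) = [ - 10, - 10, - 9, - 8,  -  7, - 6,-3, - 3, - 3  ,-1, - 2/3,- 1/8 , 6,9 ] 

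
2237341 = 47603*47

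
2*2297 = 4594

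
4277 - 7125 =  - 2848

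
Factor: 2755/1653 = 5/3 = 3^( -1)*5^1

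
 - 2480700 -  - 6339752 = 3859052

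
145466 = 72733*2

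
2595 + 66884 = 69479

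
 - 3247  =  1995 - 5242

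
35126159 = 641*54799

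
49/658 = 7/94 = 0.07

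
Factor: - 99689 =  - 99689^1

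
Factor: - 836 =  - 2^2*11^1*19^1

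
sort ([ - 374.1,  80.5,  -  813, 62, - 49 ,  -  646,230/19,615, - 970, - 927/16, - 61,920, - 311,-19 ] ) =[-970, - 813, - 646 , - 374.1, - 311, - 61, - 927/16, - 49, - 19, 230/19, 62,80.5 , 615,920]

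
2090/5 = 418=418.00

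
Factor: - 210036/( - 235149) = 2^2*23^1*103^( - 1) = 92/103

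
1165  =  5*233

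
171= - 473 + 644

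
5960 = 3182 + 2778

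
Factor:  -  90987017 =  - 11^1 * 8271547^1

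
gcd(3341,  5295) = 1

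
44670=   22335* 2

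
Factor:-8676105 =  - 3^1*5^1*578407^1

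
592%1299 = 592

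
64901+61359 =126260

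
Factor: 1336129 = 101^1 * 13229^1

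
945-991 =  - 46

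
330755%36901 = 35547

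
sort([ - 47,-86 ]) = [  -  86,-47] 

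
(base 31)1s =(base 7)113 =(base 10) 59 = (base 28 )23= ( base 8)73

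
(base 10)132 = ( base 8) 204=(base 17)7D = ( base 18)76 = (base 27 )4O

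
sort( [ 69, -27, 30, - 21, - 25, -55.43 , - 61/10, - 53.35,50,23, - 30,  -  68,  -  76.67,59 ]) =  [-76.67, - 68, - 55.43, - 53.35,-30, -27,- 25, - 21,-61/10,23, 30,50,59,69 ] 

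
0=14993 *0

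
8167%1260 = 607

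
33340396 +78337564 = 111677960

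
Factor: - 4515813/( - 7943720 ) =2^( - 3)*3^2*5^(  -  1 ) * 37^1 * 71^1* 191^1*198593^ ( - 1)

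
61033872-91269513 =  - 30235641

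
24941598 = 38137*654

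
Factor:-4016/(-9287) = 2^4 * 37^(-1 ) = 16/37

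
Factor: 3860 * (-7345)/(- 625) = 1134068/25 = 2^2 * 5^( - 2)*13^1*113^1*193^1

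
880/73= 12 + 4/73 = 12.05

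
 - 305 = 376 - 681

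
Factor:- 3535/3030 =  - 7/6 = - 2^( - 1 )*3^( - 1)*7^1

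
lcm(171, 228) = 684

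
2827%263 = 197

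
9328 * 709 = 6613552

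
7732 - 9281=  - 1549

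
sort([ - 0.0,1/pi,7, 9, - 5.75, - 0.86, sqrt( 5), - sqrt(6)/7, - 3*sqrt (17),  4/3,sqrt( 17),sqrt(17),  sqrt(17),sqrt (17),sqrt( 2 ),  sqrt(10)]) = [ - 3*sqrt(17), - 5.75, - 0.86, - sqrt (6)/7, - 0.0, 1/pi,4/3,sqrt( 2), sqrt(5 ), sqrt( 10) , sqrt( 17),sqrt( 17), sqrt(17),  sqrt( 17) , 7,9] 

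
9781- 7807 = 1974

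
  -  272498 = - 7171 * 38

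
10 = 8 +2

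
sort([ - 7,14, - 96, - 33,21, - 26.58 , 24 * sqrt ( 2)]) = [ - 96,  -  33, - 26.58,-7, 14,21, 24* sqrt( 2) ] 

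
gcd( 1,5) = 1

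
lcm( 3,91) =273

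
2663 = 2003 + 660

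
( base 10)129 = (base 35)3O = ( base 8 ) 201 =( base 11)108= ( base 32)41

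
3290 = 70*47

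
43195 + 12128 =55323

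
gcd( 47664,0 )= 47664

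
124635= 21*5935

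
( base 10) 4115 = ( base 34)3j1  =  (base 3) 12122102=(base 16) 1013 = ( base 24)73b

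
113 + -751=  - 638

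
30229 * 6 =181374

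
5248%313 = 240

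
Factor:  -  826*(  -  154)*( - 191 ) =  -2^2 * 7^2*11^1*59^1*191^1=- 24295964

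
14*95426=1335964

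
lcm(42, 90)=630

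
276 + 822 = 1098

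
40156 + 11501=51657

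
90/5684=45/2842 = 0.02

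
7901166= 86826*91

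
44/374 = 2/17 = 0.12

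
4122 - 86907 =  - 82785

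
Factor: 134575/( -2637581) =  - 5^2*7^1*769^1*2637581^( - 1 ) 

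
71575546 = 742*96463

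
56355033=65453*861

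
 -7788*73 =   -  568524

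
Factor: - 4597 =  - 4597^1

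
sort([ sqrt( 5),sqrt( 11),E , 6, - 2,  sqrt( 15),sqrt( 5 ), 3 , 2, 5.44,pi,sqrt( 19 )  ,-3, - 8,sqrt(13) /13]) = [-8,- 3, - 2, sqrt(13 )/13,2, sqrt( 5), sqrt ( 5 ),E,3, pi,sqrt( 11),sqrt(15),sqrt(19),5.44,6 ]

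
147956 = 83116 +64840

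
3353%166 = 33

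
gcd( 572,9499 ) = 1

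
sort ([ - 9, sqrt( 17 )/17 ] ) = [ - 9, sqrt( 17) /17 ]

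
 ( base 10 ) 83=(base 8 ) 123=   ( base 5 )313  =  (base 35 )2d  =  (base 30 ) 2n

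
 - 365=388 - 753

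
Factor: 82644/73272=2^( -1)*43^( - 1 )*97^1 = 97/86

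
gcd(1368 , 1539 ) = 171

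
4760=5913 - 1153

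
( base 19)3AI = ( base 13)784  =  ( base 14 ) 683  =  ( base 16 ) 50b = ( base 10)1291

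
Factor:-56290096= - 2^4*43^1*81817^1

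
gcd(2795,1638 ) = 13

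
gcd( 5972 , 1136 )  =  4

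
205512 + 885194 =1090706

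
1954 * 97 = 189538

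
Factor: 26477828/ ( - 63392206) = - 2^1*13^1*647^1*787^1 * 5153^( -1 )*6151^ ( - 1 ) = - 13238914/31696103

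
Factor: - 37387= - 7^3*109^1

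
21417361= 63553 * 337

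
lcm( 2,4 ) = 4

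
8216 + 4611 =12827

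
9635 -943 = 8692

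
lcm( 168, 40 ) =840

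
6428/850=7 + 239/425 = 7.56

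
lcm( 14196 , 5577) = 156156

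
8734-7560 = 1174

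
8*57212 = 457696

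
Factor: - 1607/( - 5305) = 5^( - 1 )*1061^( - 1)*1607^1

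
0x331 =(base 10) 817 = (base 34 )O1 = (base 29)S5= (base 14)425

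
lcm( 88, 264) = 264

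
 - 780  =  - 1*780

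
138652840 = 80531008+58121832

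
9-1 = 8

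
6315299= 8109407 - 1794108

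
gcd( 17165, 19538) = 1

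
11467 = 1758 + 9709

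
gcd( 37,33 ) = 1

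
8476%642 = 130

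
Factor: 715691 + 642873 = 2^2*23^1*14767^1= 1358564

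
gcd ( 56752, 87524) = 4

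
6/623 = 6/623 = 0.01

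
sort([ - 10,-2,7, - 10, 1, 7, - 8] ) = [ - 10,-10, - 8, - 2,  1,7,7 ] 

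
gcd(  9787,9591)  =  1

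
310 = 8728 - 8418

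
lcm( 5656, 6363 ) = 50904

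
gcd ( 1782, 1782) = 1782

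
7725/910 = 1545/182 = 8.49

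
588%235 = 118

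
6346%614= 206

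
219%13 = 11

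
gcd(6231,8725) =1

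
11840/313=11840/313 = 37.83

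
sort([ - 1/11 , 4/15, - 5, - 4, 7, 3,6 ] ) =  [ - 5, - 4, - 1/11, 4/15, 3, 6,7]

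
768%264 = 240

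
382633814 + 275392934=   658026748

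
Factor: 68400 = 2^4*3^2*5^2*19^1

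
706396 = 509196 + 197200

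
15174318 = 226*67143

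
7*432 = 3024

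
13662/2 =6831= 6831.00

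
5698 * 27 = 153846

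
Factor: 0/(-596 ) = 0^1 = 0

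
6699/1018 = 6699/1018 = 6.58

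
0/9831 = 0 =0.00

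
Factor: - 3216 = -2^4*3^1*67^1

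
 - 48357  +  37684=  - 10673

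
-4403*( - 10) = 44030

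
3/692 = 3/692= 0.00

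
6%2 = 0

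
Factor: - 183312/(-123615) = 2^4*5^(-1)*19^1 * 41^( - 1 ) = 304/205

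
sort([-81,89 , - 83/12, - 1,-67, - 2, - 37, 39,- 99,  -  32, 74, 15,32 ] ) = [-99, - 81,-67, - 37, - 32, - 83/12, -2, - 1,15,32, 39,74,89 ] 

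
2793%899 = 96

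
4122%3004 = 1118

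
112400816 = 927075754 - 814674938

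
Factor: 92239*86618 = 7989557702 = 2^1*7^2*23^1*269^1*13177^1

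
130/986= 65/493= 0.13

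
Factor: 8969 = 8969^1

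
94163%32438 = 29287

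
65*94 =6110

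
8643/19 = 8643/19= 454.89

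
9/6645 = 3/2215=0.00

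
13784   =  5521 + 8263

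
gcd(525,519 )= 3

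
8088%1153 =17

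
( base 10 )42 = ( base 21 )20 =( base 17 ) 28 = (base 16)2A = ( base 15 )2c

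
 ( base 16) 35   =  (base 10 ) 53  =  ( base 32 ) 1l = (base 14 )3B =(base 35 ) 1I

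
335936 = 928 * 362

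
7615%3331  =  953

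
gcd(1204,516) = 172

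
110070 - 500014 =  - 389944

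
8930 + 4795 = 13725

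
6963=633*11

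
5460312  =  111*49192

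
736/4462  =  16/97 = 0.16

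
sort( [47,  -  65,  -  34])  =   [ - 65,-34 , 47]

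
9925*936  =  9289800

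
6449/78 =6449/78 = 82.68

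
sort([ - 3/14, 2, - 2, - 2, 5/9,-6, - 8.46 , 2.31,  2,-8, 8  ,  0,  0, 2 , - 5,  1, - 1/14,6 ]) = [ - 8.46 ,-8, - 6, - 5 , - 2, - 2, - 3/14 , - 1/14 , 0, 0 , 5/9,1,2,2 , 2,2.31,  6, 8] 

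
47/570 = 47/570 = 0.08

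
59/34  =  59/34 = 1.74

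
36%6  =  0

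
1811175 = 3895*465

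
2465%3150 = 2465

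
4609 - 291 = 4318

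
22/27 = 22/27 = 0.81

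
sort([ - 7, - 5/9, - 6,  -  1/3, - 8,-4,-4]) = [  -  8, -7, - 6, - 4, - 4,-5/9, -1/3] 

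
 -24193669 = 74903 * ( - 323)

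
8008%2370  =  898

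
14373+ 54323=68696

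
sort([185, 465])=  [ 185, 465]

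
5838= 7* 834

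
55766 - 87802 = -32036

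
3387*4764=16135668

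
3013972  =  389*7748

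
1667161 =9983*167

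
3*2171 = 6513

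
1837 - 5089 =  - 3252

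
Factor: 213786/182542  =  999/853 =3^3*37^1*853^( - 1) 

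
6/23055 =2/7685=0.00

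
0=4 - 4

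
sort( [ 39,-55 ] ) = [ - 55, 39 ]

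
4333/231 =619/33 = 18.76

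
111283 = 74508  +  36775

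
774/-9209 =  - 774/9209= - 0.08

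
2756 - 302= 2454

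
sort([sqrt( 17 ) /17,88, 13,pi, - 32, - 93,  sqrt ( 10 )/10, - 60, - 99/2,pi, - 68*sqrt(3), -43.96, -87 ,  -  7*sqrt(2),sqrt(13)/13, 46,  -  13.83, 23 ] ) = [ - 68*sqrt( 3),-93, - 87, -60,-99/2 ,-43.96,-32 , - 13.83, - 7* sqrt (2) , sqrt(17)/17,sqrt( 13)/13, sqrt(10)/10,pi, pi, 13,23, 46, 88 ]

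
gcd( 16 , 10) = 2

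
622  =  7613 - 6991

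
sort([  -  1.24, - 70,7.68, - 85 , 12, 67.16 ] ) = [ - 85, - 70, - 1.24 , 7.68,12,  67.16] 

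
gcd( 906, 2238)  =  6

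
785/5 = 157 = 157.00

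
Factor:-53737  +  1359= - 2^1*26189^1= - 52378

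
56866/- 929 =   -  56866/929 = - 61.21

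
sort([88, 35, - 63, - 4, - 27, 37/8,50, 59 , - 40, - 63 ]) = [ - 63, - 63, - 40, - 27, - 4, 37/8, 35, 50,59, 88 ] 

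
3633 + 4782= 8415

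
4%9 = 4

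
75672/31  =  2441 + 1/31 = 2441.03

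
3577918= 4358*821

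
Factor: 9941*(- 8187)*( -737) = 59982194679 = 3^1*11^1*67^1*2729^1*9941^1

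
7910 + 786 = 8696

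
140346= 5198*27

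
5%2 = 1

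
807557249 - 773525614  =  34031635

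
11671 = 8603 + 3068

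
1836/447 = 612/149=   4.11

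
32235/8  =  4029 + 3/8 = 4029.38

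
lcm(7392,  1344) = 14784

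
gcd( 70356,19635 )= 33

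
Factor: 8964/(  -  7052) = -2241/1763= -3^3*41^( -1)*43^( - 1)*83^1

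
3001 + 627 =3628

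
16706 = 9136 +7570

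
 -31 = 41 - 72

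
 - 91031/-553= 91031/553 = 164.61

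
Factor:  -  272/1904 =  - 7^( - 1) = -1/7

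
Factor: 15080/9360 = 29/18 = 2^ ( - 1)*3^( -2) * 29^1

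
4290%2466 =1824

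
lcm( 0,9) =0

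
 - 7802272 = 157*( - 49696 )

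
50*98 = 4900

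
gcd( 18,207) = 9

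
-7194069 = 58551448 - 65745517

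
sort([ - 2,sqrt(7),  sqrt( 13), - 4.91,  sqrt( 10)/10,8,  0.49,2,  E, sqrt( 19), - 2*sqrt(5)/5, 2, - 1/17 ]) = [ - 4.91, - 2,  -  2*sqrt(5) /5 , - 1/17,  sqrt(10 )/10,0.49,  2, 2,sqrt(7), E, sqrt(13 ),sqrt(19),8 ]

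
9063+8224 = 17287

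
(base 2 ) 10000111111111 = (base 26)cmj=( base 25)dn3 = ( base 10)8703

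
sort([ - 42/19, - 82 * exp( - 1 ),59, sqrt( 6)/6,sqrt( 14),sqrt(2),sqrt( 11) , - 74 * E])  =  [ - 74 * E,-82* exp( - 1),-42/19,sqrt( 6 )/6, sqrt( 2 ),sqrt ( 11 ),sqrt( 14 ),59]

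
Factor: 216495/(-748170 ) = -283/978 = - 2^( -1)* 3^ ( - 1 ) * 163^(  -  1)*283^1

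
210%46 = 26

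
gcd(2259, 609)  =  3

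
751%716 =35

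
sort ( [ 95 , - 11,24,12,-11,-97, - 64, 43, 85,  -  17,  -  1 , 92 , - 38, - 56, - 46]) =[-97, - 64, - 56 , - 46,-38, - 17 , - 11, - 11, - 1,12,24 , 43,  85, 92, 95] 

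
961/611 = 961/611= 1.57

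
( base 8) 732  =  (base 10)474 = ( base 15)219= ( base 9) 576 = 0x1DA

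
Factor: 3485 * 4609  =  16062365  =  5^1 * 11^1 * 17^1*41^1*419^1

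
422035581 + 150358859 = 572394440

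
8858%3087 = 2684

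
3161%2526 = 635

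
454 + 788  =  1242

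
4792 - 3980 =812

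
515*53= 27295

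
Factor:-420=  -  2^2*3^1*5^1*7^1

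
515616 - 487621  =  27995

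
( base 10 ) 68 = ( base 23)2m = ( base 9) 75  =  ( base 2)1000100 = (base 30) 28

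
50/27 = 1 +23/27 = 1.85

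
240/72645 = 16/4843 = 0.00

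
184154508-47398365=136756143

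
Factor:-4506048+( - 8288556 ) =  - 12794604 = -2^2*3^1 * 1066217^1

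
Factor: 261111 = 3^1*87037^1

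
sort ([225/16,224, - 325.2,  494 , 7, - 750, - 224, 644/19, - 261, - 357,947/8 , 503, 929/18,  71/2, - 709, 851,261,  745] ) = [ - 750, - 709, - 357 ,  -  325.2, - 261,-224,  7,225/16,644/19,71/2,929/18, 947/8,224,261,  494,503,745 , 851 ]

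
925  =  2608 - 1683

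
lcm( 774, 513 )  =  44118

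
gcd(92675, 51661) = 1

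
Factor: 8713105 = 5^1*419^1*4159^1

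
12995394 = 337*38562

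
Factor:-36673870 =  - 2^1*5^1*3667387^1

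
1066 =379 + 687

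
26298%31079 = 26298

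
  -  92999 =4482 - 97481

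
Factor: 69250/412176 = 2^( - 3 )*3^( - 1)*5^3*31^(  -  1) = 125/744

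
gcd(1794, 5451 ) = 69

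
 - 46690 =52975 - 99665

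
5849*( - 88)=  -  514712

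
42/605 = 42/605 = 0.07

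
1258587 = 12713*99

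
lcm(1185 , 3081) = 15405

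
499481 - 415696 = 83785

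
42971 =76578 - 33607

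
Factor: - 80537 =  - 80537^1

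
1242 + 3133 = 4375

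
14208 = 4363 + 9845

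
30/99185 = 6/19837  =  0.00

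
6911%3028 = 855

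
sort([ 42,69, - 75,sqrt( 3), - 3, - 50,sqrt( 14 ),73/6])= [ - 75, - 50,  -  3  ,  sqrt( 3 ) , sqrt(14 ),  73/6 , 42,69]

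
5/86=5/86 = 0.06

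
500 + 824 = 1324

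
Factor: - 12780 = - 2^2 * 3^2*5^1*71^1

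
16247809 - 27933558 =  - 11685749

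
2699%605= 279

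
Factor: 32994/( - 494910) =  - 3^ ( - 1)*5^( - 1) = -  1/15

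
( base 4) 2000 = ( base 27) 4k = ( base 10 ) 128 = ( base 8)200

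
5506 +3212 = 8718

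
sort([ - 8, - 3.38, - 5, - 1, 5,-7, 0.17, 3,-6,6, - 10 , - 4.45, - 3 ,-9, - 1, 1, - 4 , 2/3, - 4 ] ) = [- 10, - 9, - 8, - 7, - 6, - 5,-4.45, - 4,  -  4, - 3.38,- 3, - 1, - 1,0.17, 2/3,1, 3, 5,  6 ] 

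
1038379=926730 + 111649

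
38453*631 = 24263843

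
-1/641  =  -1/641 = - 0.00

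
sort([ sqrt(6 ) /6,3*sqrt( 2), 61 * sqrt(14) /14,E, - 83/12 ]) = [ - 83/12,sqrt(6) /6,E,3*sqrt(2),61*sqrt( 14 )/14]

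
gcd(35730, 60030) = 90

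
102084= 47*2172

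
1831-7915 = - 6084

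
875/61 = 875/61 =14.34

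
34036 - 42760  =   - 8724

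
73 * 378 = 27594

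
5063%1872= 1319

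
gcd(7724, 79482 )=2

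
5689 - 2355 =3334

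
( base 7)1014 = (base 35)A4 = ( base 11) 2A2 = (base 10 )354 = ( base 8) 542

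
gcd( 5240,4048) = 8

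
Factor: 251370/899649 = 27930/99961  =  2^1 * 3^1*5^1 *7^2 * 19^1*99961^( - 1)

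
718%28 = 18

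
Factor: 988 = 2^2*13^1 * 19^1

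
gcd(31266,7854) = 6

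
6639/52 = 127+35/52 = 127.67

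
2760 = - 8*( - 345) 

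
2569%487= 134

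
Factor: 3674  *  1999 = 7344326 = 2^1*11^1 * 167^1*1999^1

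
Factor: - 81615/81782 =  - 2^( - 1 )*3^1 * 5^1*103^( - 1 )*397^( - 1) * 5441^1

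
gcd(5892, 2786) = 2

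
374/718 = 187/359 =0.52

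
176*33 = 5808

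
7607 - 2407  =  5200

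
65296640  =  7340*8896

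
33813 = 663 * 51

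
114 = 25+89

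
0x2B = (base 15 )2d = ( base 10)43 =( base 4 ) 223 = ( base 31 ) 1c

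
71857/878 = 71857/878 = 81.84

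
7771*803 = 6240113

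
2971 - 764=2207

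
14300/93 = 14300/93  =  153.76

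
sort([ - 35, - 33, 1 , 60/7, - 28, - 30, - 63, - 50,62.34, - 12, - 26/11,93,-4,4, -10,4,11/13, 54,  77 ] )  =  [ - 63, - 50, - 35,  -  33, - 30, - 28, - 12, - 10,-4,  -  26/11, 11/13,1,4,4, 60/7,  54,62.34, 77,93]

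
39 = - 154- - 193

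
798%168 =126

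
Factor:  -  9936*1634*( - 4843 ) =2^5*3^3 * 19^1*23^1*29^1*43^1*167^1 = 78628158432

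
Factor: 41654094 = 2^1*3^1*61^1*113809^1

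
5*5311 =26555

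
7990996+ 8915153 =16906149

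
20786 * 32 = 665152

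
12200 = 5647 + 6553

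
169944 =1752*97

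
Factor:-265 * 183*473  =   -3^1*5^1*11^1*43^1*53^1  *  61^1   =  - 22938135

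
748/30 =24 + 14/15=24.93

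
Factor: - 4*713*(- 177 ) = 504804= 2^2*3^1*23^1*31^1*59^1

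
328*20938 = 6867664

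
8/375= 8/375 = 0.02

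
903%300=3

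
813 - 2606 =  - 1793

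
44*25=1100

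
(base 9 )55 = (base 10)50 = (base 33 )1H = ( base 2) 110010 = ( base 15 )35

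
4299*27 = 116073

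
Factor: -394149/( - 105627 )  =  7^1 *137^1*257^(-1) = 959/257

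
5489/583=9+ 22/53 = 9.42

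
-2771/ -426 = 2771/426 = 6.50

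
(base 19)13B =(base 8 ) 655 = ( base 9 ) 526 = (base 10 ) 429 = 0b110101101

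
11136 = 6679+4457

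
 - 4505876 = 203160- 4709036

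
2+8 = 10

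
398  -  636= -238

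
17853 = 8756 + 9097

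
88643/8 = 11080+3/8 = 11080.38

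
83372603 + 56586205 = 139958808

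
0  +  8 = 8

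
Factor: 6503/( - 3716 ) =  - 2^ ( - 2)*7^1 = - 7/4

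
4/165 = 4/165  =  0.02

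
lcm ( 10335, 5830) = 227370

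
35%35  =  0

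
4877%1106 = 453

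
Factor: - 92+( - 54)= - 146 = - 2^1*73^1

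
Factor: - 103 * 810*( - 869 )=2^1*3^4  *5^1*11^1*79^1*103^1 = 72500670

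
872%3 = 2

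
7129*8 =57032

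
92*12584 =1157728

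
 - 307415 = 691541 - 998956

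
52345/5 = 10469 = 10469.00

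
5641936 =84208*67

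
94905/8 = 11863 + 1/8=11863.12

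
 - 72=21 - 93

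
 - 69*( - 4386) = 302634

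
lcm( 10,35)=70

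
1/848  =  1/848=0.00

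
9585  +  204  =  9789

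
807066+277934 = 1085000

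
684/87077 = 36/4583  =  0.01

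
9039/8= 1129+7/8 = 1129.88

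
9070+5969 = 15039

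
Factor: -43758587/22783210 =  - 2^ (-1)*5^ ( - 1 )*229^( - 1 )*251^1*9949^ ( - 1) * 174337^1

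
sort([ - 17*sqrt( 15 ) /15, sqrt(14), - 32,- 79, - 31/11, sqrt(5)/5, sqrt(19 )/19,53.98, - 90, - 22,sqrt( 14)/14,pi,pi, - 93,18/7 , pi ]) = [ - 93, - 90,-79, - 32, - 22, - 17* sqrt(15)/15 , - 31/11, sqrt( 19) /19,sqrt( 14)/14 , sqrt( 5 )/5, 18/7,pi, pi,pi, sqrt( 14 ),53.98] 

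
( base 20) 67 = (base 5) 1002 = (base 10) 127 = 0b1111111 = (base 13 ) 9A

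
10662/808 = 13+ 79/404 = 13.20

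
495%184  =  127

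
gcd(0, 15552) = 15552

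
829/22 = 37  +  15/22 = 37.68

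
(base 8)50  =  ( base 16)28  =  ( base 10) 40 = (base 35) 15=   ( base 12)34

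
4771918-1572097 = 3199821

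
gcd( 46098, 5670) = 18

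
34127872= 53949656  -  19821784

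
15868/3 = 15868/3 =5289.33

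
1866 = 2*933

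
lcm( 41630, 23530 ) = 541190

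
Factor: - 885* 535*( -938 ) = 444119550 = 2^1* 3^1*5^2 * 7^1*59^1*67^1 * 107^1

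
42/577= 42/577 = 0.07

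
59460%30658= 28802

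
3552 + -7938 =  - 4386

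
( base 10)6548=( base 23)C8G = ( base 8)14624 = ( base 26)9HM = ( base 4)1212110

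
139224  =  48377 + 90847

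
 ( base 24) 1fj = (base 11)799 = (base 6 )4231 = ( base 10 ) 955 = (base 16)3BB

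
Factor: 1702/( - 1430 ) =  - 5^ ( - 1) * 11^(-1) * 13^(  -  1) * 23^1*37^1= -851/715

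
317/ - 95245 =-317/95245= - 0.00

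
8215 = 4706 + 3509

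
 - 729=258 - 987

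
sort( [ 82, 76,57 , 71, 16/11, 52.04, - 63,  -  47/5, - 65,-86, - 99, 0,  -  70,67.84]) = [-99, - 86, - 70,-65, - 63, - 47/5, 0,16/11, 52.04, 57 , 67.84, 71 , 76, 82 ]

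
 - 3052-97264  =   - 100316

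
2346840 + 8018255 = 10365095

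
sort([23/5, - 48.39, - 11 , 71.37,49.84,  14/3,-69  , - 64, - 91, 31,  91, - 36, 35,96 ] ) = [ - 91, - 69,- 64, - 48.39, - 36, - 11,23/5, 14/3, 31 , 35, 49.84, 71.37 , 91,  96 ] 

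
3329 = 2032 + 1297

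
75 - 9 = 66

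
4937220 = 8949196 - 4011976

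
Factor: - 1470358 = -2^1 *29^1*101^1*251^1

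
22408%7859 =6690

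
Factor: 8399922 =2^1*3^1*23^1  *60869^1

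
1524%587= 350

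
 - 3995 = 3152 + - 7147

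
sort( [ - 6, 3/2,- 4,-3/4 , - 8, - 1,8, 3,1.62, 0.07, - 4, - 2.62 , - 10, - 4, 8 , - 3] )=[ - 10,-8, - 6,-4,-4,-4, - 3, - 2.62,-1, - 3/4,  0.07, 3/2 , 1.62, 3, 8,  8]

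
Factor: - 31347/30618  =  -2^(-1)*3^( - 1)*7^( - 1 )*43^1 = -43/42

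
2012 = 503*4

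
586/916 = 293/458 = 0.64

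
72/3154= 36/1577=0.02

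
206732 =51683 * 4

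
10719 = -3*( - 3573) 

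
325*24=7800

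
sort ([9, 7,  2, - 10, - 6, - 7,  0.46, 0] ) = [ - 10, - 7, - 6,0,0.46, 2 , 7, 9] 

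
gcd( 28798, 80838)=2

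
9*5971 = 53739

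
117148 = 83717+33431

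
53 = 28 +25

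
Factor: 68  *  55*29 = 108460 =2^2*5^1 *11^1 * 17^1* 29^1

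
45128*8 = 361024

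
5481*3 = 16443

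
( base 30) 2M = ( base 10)82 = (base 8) 122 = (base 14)5c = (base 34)2E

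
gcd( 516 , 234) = 6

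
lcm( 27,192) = 1728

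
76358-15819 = 60539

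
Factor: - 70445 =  - 5^1*73^1*193^1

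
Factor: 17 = 17^1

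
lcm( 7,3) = 21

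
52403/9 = 5822  +  5/9 = 5822.56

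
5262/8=657+3/4 = 657.75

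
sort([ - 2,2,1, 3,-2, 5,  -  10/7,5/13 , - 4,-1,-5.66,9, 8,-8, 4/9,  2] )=[-8, - 5.66,- 4, - 2, - 2, - 10/7,-1, 5/13,4/9,1 , 2, 2, 3, 5 , 8,9]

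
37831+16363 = 54194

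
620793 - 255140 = 365653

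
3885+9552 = 13437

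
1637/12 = 136 + 5/12 =136.42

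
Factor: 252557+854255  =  1106812 = 2^2* 7^2*5647^1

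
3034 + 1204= 4238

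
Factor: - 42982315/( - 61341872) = 2^( - 4)*5^1*3833867^(- 1)*8596463^1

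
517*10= 5170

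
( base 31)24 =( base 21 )33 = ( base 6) 150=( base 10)66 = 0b1000010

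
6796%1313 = 231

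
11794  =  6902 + 4892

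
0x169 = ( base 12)261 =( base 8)551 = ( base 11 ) 2a9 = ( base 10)361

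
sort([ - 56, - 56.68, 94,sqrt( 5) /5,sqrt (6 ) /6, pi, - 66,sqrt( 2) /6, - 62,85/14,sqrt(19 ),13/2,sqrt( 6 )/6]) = [-66, - 62, - 56.68, - 56,sqrt( 2 )/6,sqrt(6)/6, sqrt( 6) /6, sqrt (5 )/5,pi,sqrt( 19), 85/14,  13/2, 94 ] 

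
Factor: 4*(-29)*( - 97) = 11252 = 2^2 * 29^1*97^1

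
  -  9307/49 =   -  9307/49=- 189.94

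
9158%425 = 233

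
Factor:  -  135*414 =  - 2^1*3^5*5^1*23^1 = -  55890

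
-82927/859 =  - 97 + 396/859 = - 96.54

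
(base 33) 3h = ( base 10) 116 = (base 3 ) 11022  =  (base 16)74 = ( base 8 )164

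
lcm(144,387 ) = 6192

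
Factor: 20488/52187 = 2^3*13^1*23^( - 1 )*197^1*2269^(  -  1)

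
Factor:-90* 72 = - 2^4*3^4*5^1 = - 6480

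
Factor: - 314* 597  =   - 2^1*3^1*157^1 * 199^1 = - 187458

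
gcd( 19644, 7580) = 4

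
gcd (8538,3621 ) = 3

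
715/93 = 715/93 = 7.69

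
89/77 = 89/77 =1.16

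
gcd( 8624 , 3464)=8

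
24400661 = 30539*799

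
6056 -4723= 1333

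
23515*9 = 211635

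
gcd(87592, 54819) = 1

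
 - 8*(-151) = 1208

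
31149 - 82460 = -51311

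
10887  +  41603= 52490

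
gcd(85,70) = 5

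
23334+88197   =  111531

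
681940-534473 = 147467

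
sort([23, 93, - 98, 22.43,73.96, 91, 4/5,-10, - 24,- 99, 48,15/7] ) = [ - 99, - 98, - 24, - 10, 4/5, 15/7,  22.43,  23,48,73.96, 91,  93]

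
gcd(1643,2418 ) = 31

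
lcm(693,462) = 1386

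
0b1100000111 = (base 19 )22F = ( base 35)M5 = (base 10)775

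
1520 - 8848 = -7328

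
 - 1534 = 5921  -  7455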